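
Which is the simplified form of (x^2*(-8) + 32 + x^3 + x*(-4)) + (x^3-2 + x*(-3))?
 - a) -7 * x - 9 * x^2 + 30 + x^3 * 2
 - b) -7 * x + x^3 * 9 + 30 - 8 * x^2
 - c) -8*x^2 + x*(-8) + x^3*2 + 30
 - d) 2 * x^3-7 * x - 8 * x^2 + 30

Adding the polynomials and combining like terms:
(x^2*(-8) + 32 + x^3 + x*(-4)) + (x^3 - 2 + x*(-3))
= 2 * x^3-7 * x - 8 * x^2 + 30
d) 2 * x^3-7 * x - 8 * x^2 + 30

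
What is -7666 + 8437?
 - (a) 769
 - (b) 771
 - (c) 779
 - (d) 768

-7666 + 8437 = 771
b) 771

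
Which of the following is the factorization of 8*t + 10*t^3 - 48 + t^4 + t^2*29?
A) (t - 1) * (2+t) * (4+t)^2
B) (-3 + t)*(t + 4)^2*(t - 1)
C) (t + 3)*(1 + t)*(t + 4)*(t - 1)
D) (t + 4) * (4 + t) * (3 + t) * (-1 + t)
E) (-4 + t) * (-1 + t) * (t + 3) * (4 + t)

We need to factor 8*t + 10*t^3 - 48 + t^4 + t^2*29.
The factored form is (t + 4) * (4 + t) * (3 + t) * (-1 + t).
D) (t + 4) * (4 + t) * (3 + t) * (-1 + t)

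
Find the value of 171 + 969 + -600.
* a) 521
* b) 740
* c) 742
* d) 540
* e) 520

First: 171 + 969 = 1140
Then: 1140 + -600 = 540
d) 540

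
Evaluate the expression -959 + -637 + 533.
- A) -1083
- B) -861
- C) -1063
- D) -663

First: -959 + -637 = -1596
Then: -1596 + 533 = -1063
C) -1063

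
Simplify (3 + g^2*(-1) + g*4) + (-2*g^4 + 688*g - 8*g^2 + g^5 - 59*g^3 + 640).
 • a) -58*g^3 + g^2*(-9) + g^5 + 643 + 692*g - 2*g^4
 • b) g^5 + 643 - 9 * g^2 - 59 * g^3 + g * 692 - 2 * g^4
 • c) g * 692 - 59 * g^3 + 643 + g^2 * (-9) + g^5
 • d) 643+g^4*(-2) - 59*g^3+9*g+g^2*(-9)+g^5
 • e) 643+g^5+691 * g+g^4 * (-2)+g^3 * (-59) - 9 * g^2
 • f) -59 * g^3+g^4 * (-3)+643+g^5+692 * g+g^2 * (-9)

Adding the polynomials and combining like terms:
(3 + g^2*(-1) + g*4) + (-2*g^4 + 688*g - 8*g^2 + g^5 - 59*g^3 + 640)
= g^5 + 643 - 9 * g^2 - 59 * g^3 + g * 692 - 2 * g^4
b) g^5 + 643 - 9 * g^2 - 59 * g^3 + g * 692 - 2 * g^4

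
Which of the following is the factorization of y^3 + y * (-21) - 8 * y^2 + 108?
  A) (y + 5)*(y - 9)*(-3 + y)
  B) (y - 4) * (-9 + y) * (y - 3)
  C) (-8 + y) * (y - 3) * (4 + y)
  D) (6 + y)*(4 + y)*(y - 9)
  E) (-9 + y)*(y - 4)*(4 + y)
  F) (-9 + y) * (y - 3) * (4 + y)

We need to factor y^3 + y * (-21) - 8 * y^2 + 108.
The factored form is (-9 + y) * (y - 3) * (4 + y).
F) (-9 + y) * (y - 3) * (4 + y)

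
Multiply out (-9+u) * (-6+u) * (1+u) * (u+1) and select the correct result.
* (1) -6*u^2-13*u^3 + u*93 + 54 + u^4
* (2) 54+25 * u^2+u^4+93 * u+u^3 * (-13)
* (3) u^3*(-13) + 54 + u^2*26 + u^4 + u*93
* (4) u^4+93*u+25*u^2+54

Expanding (-9+u) * (-6+u) * (1+u) * (u+1):
= 54+25 * u^2+u^4+93 * u+u^3 * (-13)
2) 54+25 * u^2+u^4+93 * u+u^3 * (-13)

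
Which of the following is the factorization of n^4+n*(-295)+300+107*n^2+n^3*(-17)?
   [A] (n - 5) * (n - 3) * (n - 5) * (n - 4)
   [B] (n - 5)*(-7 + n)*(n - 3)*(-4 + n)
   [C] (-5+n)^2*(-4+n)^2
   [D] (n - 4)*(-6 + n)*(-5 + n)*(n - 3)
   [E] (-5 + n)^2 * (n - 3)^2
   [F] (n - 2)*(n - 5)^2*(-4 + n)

We need to factor n^4+n*(-295)+300+107*n^2+n^3*(-17).
The factored form is (n - 5) * (n - 3) * (n - 5) * (n - 4).
A) (n - 5) * (n - 3) * (n - 5) * (n - 4)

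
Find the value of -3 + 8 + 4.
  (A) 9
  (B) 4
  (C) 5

First: -3 + 8 = 5
Then: 5 + 4 = 9
A) 9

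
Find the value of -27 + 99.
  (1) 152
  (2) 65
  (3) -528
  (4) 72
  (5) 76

-27 + 99 = 72
4) 72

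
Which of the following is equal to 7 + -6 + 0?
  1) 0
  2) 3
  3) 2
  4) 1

First: 7 + -6 = 1
Then: 1 + 0 = 1
4) 1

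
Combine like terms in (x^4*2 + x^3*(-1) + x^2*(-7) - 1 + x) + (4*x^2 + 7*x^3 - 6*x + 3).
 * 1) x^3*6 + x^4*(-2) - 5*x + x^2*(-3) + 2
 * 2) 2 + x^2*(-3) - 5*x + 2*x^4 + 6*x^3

Adding the polynomials and combining like terms:
(x^4*2 + x^3*(-1) + x^2*(-7) - 1 + x) + (4*x^2 + 7*x^3 - 6*x + 3)
= 2 + x^2*(-3) - 5*x + 2*x^4 + 6*x^3
2) 2 + x^2*(-3) - 5*x + 2*x^4 + 6*x^3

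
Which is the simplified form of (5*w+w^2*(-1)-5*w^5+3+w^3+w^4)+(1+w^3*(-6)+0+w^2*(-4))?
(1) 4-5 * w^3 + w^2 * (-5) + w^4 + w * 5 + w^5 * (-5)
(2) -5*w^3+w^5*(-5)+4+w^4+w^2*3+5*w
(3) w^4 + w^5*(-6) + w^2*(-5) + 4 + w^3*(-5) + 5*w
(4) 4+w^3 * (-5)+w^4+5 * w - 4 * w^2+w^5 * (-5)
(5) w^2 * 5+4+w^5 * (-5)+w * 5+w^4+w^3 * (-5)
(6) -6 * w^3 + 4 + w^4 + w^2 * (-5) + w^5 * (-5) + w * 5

Adding the polynomials and combining like terms:
(5*w + w^2*(-1) - 5*w^5 + 3 + w^3 + w^4) + (1 + w^3*(-6) + 0 + w^2*(-4))
= 4-5 * w^3 + w^2 * (-5) + w^4 + w * 5 + w^5 * (-5)
1) 4-5 * w^3 + w^2 * (-5) + w^4 + w * 5 + w^5 * (-5)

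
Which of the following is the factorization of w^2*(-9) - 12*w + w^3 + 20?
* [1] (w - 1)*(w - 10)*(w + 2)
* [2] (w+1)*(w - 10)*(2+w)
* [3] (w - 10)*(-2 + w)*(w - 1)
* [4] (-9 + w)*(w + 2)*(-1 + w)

We need to factor w^2*(-9) - 12*w + w^3 + 20.
The factored form is (w - 1)*(w - 10)*(w + 2).
1) (w - 1)*(w - 10)*(w + 2)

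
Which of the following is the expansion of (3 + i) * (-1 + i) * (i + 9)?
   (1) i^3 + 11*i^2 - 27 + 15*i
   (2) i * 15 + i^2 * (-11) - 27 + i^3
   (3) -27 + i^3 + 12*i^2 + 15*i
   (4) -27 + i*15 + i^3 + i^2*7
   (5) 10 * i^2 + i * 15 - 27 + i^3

Expanding (3 + i) * (-1 + i) * (i + 9):
= i^3 + 11*i^2 - 27 + 15*i
1) i^3 + 11*i^2 - 27 + 15*i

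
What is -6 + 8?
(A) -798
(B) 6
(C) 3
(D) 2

-6 + 8 = 2
D) 2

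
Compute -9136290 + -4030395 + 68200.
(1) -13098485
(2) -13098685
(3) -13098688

First: -9136290 + -4030395 = -13166685
Then: -13166685 + 68200 = -13098485
1) -13098485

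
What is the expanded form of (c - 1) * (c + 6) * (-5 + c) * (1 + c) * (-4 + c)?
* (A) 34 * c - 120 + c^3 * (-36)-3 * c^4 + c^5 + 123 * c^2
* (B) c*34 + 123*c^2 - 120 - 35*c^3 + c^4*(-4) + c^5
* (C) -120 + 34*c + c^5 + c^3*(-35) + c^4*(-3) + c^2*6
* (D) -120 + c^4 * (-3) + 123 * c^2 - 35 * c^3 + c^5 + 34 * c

Expanding (c - 1) * (c + 6) * (-5 + c) * (1 + c) * (-4 + c):
= -120 + c^4 * (-3) + 123 * c^2 - 35 * c^3 + c^5 + 34 * c
D) -120 + c^4 * (-3) + 123 * c^2 - 35 * c^3 + c^5 + 34 * c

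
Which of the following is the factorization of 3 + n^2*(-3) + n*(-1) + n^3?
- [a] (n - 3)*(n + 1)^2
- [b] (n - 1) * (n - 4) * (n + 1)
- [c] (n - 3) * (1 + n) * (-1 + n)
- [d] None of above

We need to factor 3 + n^2*(-3) + n*(-1) + n^3.
The factored form is (n - 3) * (1 + n) * (-1 + n).
c) (n - 3) * (1 + n) * (-1 + n)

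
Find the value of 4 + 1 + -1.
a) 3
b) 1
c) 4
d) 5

First: 4 + 1 = 5
Then: 5 + -1 = 4
c) 4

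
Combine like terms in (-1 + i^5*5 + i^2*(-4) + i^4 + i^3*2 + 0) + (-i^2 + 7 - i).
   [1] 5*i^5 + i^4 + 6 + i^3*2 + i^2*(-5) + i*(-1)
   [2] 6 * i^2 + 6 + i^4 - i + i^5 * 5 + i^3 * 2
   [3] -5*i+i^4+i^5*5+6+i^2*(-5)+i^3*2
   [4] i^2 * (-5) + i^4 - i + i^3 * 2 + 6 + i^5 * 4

Adding the polynomials and combining like terms:
(-1 + i^5*5 + i^2*(-4) + i^4 + i^3*2 + 0) + (-i^2 + 7 - i)
= 5*i^5 + i^4 + 6 + i^3*2 + i^2*(-5) + i*(-1)
1) 5*i^5 + i^4 + 6 + i^3*2 + i^2*(-5) + i*(-1)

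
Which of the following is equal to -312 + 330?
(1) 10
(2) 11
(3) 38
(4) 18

-312 + 330 = 18
4) 18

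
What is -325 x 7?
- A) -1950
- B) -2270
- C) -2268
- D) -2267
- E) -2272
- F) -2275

-325 * 7 = -2275
F) -2275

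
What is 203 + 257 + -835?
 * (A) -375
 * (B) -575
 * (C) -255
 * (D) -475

First: 203 + 257 = 460
Then: 460 + -835 = -375
A) -375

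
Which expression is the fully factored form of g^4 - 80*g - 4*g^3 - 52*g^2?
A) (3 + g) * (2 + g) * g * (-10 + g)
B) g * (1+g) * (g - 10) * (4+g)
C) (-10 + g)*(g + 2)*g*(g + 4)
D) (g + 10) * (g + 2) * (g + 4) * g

We need to factor g^4 - 80*g - 4*g^3 - 52*g^2.
The factored form is (-10 + g)*(g + 2)*g*(g + 4).
C) (-10 + g)*(g + 2)*g*(g + 4)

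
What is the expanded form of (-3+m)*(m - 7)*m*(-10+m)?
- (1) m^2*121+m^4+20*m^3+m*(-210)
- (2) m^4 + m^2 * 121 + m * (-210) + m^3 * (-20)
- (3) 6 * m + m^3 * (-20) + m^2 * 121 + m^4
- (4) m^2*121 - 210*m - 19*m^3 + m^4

Expanding (-3+m)*(m - 7)*m*(-10+m):
= m^4 + m^2 * 121 + m * (-210) + m^3 * (-20)
2) m^4 + m^2 * 121 + m * (-210) + m^3 * (-20)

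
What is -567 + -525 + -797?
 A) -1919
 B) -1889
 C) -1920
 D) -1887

First: -567 + -525 = -1092
Then: -1092 + -797 = -1889
B) -1889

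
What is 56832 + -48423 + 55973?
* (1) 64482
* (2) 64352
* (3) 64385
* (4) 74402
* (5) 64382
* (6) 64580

First: 56832 + -48423 = 8409
Then: 8409 + 55973 = 64382
5) 64382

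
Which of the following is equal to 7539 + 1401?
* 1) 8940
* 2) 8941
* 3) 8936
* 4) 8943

7539 + 1401 = 8940
1) 8940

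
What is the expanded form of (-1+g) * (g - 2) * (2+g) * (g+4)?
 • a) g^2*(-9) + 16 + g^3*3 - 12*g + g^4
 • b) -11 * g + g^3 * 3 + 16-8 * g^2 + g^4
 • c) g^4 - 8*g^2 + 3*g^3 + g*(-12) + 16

Expanding (-1+g) * (g - 2) * (2+g) * (g+4):
= g^4 - 8*g^2 + 3*g^3 + g*(-12) + 16
c) g^4 - 8*g^2 + 3*g^3 + g*(-12) + 16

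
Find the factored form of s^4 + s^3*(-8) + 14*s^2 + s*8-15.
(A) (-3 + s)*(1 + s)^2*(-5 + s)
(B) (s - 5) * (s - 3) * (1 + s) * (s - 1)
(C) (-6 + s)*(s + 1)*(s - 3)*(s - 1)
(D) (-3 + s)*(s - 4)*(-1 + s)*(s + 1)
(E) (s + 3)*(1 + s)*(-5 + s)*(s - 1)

We need to factor s^4 + s^3*(-8) + 14*s^2 + s*8-15.
The factored form is (s - 5) * (s - 3) * (1 + s) * (s - 1).
B) (s - 5) * (s - 3) * (1 + s) * (s - 1)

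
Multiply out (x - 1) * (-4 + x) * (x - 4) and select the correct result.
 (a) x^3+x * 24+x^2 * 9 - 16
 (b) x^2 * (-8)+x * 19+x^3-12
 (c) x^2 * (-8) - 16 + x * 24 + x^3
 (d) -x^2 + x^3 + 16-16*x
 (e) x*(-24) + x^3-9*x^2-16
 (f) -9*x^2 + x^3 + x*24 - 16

Expanding (x - 1) * (-4 + x) * (x - 4):
= -9*x^2 + x^3 + x*24 - 16
f) -9*x^2 + x^3 + x*24 - 16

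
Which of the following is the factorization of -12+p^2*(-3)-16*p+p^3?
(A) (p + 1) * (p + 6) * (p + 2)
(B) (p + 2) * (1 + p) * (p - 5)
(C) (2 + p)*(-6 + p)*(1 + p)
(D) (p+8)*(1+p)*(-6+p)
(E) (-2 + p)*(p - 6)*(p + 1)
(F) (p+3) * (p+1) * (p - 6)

We need to factor -12+p^2*(-3)-16*p+p^3.
The factored form is (2 + p)*(-6 + p)*(1 + p).
C) (2 + p)*(-6 + p)*(1 + p)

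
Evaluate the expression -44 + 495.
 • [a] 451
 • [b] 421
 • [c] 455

-44 + 495 = 451
a) 451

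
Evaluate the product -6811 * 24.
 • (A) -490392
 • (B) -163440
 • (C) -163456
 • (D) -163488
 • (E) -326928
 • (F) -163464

-6811 * 24 = -163464
F) -163464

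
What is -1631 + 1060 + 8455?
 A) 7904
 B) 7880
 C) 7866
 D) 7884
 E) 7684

First: -1631 + 1060 = -571
Then: -571 + 8455 = 7884
D) 7884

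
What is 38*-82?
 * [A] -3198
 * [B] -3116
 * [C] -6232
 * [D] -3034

38 * -82 = -3116
B) -3116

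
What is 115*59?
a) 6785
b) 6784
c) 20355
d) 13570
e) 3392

115 * 59 = 6785
a) 6785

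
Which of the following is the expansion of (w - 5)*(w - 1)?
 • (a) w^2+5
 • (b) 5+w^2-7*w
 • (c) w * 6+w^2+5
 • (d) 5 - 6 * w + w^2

Expanding (w - 5)*(w - 1):
= 5 - 6 * w + w^2
d) 5 - 6 * w + w^2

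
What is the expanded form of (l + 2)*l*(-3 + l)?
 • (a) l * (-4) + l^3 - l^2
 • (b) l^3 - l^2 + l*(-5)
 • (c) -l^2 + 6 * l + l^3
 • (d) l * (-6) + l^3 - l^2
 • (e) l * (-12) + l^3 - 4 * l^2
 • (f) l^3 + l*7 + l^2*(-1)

Expanding (l + 2)*l*(-3 + l):
= l * (-6) + l^3 - l^2
d) l * (-6) + l^3 - l^2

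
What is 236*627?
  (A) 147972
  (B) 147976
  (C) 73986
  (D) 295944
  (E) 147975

236 * 627 = 147972
A) 147972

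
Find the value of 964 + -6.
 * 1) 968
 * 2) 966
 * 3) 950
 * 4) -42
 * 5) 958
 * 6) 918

964 + -6 = 958
5) 958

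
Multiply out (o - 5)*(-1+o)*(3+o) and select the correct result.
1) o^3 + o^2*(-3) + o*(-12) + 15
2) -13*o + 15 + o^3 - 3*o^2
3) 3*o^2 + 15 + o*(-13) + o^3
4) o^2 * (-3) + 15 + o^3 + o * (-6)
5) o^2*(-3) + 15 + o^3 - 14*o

Expanding (o - 5)*(-1+o)*(3+o):
= -13*o + 15 + o^3 - 3*o^2
2) -13*o + 15 + o^3 - 3*o^2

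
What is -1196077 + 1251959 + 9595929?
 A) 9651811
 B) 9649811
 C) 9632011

First: -1196077 + 1251959 = 55882
Then: 55882 + 9595929 = 9651811
A) 9651811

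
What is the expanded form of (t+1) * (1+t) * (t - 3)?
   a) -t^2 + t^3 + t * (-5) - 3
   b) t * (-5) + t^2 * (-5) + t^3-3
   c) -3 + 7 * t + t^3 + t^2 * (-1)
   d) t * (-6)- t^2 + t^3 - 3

Expanding (t+1) * (1+t) * (t - 3):
= -t^2 + t^3 + t * (-5) - 3
a) -t^2 + t^3 + t * (-5) - 3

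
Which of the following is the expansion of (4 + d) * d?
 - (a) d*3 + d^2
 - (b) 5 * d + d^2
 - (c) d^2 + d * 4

Expanding (4 + d) * d:
= d^2 + d * 4
c) d^2 + d * 4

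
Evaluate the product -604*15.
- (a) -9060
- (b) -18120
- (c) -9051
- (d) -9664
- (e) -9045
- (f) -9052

-604 * 15 = -9060
a) -9060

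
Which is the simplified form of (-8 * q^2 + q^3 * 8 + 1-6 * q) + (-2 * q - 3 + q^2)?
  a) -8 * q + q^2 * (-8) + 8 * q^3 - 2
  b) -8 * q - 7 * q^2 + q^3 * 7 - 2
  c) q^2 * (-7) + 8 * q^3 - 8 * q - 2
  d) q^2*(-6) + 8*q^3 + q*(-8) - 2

Adding the polynomials and combining like terms:
(-8*q^2 + q^3*8 + 1 - 6*q) + (-2*q - 3 + q^2)
= q^2 * (-7) + 8 * q^3 - 8 * q - 2
c) q^2 * (-7) + 8 * q^3 - 8 * q - 2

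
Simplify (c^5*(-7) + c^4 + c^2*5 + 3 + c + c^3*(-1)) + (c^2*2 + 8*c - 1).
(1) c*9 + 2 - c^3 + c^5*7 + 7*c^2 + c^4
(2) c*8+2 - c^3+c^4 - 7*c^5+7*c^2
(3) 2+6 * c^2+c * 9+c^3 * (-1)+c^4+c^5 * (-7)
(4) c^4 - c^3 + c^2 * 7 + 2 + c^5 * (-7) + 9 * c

Adding the polynomials and combining like terms:
(c^5*(-7) + c^4 + c^2*5 + 3 + c + c^3*(-1)) + (c^2*2 + 8*c - 1)
= c^4 - c^3 + c^2 * 7 + 2 + c^5 * (-7) + 9 * c
4) c^4 - c^3 + c^2 * 7 + 2 + c^5 * (-7) + 9 * c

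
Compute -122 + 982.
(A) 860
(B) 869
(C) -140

-122 + 982 = 860
A) 860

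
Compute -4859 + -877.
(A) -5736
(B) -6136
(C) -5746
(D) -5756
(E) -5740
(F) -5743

-4859 + -877 = -5736
A) -5736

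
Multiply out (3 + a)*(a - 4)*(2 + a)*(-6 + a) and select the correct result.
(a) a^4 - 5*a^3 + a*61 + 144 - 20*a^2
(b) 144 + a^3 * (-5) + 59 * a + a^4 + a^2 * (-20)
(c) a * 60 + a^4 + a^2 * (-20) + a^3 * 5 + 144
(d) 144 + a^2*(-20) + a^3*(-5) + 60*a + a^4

Expanding (3 + a)*(a - 4)*(2 + a)*(-6 + a):
= 144 + a^2*(-20) + a^3*(-5) + 60*a + a^4
d) 144 + a^2*(-20) + a^3*(-5) + 60*a + a^4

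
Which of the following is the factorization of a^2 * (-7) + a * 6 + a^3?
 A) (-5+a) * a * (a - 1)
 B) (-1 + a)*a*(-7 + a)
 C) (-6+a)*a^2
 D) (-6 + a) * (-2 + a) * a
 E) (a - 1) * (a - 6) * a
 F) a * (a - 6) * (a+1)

We need to factor a^2 * (-7) + a * 6 + a^3.
The factored form is (a - 1) * (a - 6) * a.
E) (a - 1) * (a - 6) * a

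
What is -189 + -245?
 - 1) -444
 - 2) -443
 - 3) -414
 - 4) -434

-189 + -245 = -434
4) -434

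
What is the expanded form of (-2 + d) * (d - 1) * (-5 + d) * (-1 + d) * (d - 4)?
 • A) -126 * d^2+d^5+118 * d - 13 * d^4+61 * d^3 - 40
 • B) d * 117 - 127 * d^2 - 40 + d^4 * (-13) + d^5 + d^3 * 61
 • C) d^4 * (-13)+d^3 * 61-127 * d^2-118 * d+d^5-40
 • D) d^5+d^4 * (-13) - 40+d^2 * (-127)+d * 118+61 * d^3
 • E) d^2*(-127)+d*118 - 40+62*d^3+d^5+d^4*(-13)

Expanding (-2 + d) * (d - 1) * (-5 + d) * (-1 + d) * (d - 4):
= d^5+d^4 * (-13) - 40+d^2 * (-127)+d * 118+61 * d^3
D) d^5+d^4 * (-13) - 40+d^2 * (-127)+d * 118+61 * d^3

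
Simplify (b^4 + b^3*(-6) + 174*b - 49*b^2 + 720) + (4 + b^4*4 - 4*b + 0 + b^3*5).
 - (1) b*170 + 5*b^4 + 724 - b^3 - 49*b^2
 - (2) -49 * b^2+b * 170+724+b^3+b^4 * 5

Adding the polynomials and combining like terms:
(b^4 + b^3*(-6) + 174*b - 49*b^2 + 720) + (4 + b^4*4 - 4*b + 0 + b^3*5)
= b*170 + 5*b^4 + 724 - b^3 - 49*b^2
1) b*170 + 5*b^4 + 724 - b^3 - 49*b^2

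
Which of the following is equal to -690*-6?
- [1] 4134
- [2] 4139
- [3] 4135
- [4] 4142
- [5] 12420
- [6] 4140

-690 * -6 = 4140
6) 4140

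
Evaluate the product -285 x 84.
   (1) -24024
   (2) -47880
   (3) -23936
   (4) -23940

-285 * 84 = -23940
4) -23940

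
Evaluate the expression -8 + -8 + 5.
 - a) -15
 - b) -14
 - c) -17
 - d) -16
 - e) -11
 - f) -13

First: -8 + -8 = -16
Then: -16 + 5 = -11
e) -11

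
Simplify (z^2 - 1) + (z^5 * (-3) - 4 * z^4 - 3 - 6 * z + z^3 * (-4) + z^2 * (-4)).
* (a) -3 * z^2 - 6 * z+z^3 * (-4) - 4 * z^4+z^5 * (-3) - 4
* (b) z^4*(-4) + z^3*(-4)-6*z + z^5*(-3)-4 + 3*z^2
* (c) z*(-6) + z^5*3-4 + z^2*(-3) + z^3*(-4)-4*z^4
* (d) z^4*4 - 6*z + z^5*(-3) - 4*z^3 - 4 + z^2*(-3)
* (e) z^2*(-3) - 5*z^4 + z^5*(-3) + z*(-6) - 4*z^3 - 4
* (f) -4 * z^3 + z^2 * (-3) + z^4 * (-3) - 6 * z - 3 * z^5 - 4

Adding the polynomials and combining like terms:
(z^2 - 1) + (z^5*(-3) - 4*z^4 - 3 - 6*z + z^3*(-4) + z^2*(-4))
= -3 * z^2 - 6 * z+z^3 * (-4) - 4 * z^4+z^5 * (-3) - 4
a) -3 * z^2 - 6 * z+z^3 * (-4) - 4 * z^4+z^5 * (-3) - 4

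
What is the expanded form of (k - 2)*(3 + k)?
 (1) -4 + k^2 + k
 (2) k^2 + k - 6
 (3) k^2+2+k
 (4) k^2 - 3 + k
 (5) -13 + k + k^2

Expanding (k - 2)*(3 + k):
= k^2 + k - 6
2) k^2 + k - 6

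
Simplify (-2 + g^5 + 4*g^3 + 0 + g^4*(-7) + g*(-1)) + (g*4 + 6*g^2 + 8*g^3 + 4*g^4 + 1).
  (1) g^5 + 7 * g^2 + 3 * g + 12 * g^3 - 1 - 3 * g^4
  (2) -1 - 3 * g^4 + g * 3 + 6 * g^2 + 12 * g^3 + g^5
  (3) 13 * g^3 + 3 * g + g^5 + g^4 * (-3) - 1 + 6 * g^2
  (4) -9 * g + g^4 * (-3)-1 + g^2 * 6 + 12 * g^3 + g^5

Adding the polynomials and combining like terms:
(-2 + g^5 + 4*g^3 + 0 + g^4*(-7) + g*(-1)) + (g*4 + 6*g^2 + 8*g^3 + 4*g^4 + 1)
= -1 - 3 * g^4 + g * 3 + 6 * g^2 + 12 * g^3 + g^5
2) -1 - 3 * g^4 + g * 3 + 6 * g^2 + 12 * g^3 + g^5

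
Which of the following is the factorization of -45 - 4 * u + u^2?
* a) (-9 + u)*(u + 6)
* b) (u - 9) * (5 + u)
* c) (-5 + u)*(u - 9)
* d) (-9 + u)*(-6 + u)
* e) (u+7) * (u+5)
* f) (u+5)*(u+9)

We need to factor -45 - 4 * u + u^2.
The factored form is (u - 9) * (5 + u).
b) (u - 9) * (5 + u)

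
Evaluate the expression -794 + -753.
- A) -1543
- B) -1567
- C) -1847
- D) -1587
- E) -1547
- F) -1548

-794 + -753 = -1547
E) -1547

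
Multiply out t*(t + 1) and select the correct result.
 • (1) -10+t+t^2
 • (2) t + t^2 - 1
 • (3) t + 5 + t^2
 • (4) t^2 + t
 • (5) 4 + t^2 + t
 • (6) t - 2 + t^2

Expanding t*(t + 1):
= t^2 + t
4) t^2 + t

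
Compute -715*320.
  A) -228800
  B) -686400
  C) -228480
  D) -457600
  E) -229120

-715 * 320 = -228800
A) -228800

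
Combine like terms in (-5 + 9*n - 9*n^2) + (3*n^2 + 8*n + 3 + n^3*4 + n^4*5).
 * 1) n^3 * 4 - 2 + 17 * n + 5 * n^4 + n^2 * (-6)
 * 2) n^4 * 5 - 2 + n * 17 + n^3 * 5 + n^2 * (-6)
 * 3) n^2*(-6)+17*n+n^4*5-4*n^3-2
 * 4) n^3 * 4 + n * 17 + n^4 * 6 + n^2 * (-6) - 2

Adding the polynomials and combining like terms:
(-5 + 9*n - 9*n^2) + (3*n^2 + 8*n + 3 + n^3*4 + n^4*5)
= n^3 * 4 - 2 + 17 * n + 5 * n^4 + n^2 * (-6)
1) n^3 * 4 - 2 + 17 * n + 5 * n^4 + n^2 * (-6)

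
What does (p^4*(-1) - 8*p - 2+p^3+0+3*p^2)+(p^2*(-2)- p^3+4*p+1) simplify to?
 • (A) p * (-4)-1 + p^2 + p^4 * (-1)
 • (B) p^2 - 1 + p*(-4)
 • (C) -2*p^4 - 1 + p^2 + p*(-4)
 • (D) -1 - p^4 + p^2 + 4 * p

Adding the polynomials and combining like terms:
(p^4*(-1) - 8*p - 2 + p^3 + 0 + 3*p^2) + (p^2*(-2) - p^3 + 4*p + 1)
= p * (-4)-1 + p^2 + p^4 * (-1)
A) p * (-4)-1 + p^2 + p^4 * (-1)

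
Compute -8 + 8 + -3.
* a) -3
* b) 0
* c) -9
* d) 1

First: -8 + 8 = 0
Then: 0 + -3 = -3
a) -3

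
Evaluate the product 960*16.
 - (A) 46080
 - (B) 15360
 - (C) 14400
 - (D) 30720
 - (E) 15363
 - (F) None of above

960 * 16 = 15360
B) 15360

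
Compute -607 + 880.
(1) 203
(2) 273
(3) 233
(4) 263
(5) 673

-607 + 880 = 273
2) 273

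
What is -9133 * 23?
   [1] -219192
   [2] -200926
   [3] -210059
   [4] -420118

-9133 * 23 = -210059
3) -210059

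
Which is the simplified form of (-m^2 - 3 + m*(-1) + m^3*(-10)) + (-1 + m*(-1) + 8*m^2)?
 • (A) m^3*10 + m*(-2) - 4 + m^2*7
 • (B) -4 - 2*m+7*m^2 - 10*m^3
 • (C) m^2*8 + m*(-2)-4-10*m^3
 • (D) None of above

Adding the polynomials and combining like terms:
(-m^2 - 3 + m*(-1) + m^3*(-10)) + (-1 + m*(-1) + 8*m^2)
= -4 - 2*m+7*m^2 - 10*m^3
B) -4 - 2*m+7*m^2 - 10*m^3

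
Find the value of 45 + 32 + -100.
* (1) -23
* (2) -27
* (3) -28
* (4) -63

First: 45 + 32 = 77
Then: 77 + -100 = -23
1) -23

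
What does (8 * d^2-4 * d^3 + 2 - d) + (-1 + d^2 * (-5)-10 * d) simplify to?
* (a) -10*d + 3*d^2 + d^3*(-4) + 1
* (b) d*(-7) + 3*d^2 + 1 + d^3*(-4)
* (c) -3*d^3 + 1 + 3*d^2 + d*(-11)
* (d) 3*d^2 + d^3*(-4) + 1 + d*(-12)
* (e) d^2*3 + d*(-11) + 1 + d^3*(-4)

Adding the polynomials and combining like terms:
(8*d^2 - 4*d^3 + 2 - d) + (-1 + d^2*(-5) - 10*d)
= d^2*3 + d*(-11) + 1 + d^3*(-4)
e) d^2*3 + d*(-11) + 1 + d^3*(-4)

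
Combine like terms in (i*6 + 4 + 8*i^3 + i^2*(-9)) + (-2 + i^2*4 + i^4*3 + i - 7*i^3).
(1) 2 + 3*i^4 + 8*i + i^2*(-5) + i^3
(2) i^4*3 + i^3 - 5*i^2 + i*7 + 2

Adding the polynomials and combining like terms:
(i*6 + 4 + 8*i^3 + i^2*(-9)) + (-2 + i^2*4 + i^4*3 + i - 7*i^3)
= i^4*3 + i^3 - 5*i^2 + i*7 + 2
2) i^4*3 + i^3 - 5*i^2 + i*7 + 2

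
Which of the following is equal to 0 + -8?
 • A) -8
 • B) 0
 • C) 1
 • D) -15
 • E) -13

0 + -8 = -8
A) -8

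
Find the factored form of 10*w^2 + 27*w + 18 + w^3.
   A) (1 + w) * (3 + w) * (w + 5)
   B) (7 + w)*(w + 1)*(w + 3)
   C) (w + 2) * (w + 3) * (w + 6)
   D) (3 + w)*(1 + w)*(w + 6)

We need to factor 10*w^2 + 27*w + 18 + w^3.
The factored form is (3 + w)*(1 + w)*(w + 6).
D) (3 + w)*(1 + w)*(w + 6)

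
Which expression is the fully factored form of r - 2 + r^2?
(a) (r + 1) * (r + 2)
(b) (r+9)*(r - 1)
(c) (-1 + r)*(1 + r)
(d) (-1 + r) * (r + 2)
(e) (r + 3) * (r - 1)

We need to factor r - 2 + r^2.
The factored form is (-1 + r) * (r + 2).
d) (-1 + r) * (r + 2)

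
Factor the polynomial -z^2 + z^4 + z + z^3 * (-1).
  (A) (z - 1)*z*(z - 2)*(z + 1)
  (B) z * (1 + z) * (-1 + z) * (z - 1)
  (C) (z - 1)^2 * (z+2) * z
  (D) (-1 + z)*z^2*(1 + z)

We need to factor -z^2 + z^4 + z + z^3 * (-1).
The factored form is z * (1 + z) * (-1 + z) * (z - 1).
B) z * (1 + z) * (-1 + z) * (z - 1)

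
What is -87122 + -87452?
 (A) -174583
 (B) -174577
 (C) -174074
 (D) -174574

-87122 + -87452 = -174574
D) -174574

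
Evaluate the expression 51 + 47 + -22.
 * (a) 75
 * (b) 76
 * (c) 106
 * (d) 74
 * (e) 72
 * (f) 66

First: 51 + 47 = 98
Then: 98 + -22 = 76
b) 76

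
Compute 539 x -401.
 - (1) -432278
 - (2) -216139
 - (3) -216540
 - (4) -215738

539 * -401 = -216139
2) -216139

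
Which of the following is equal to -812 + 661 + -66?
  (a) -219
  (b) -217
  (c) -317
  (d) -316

First: -812 + 661 = -151
Then: -151 + -66 = -217
b) -217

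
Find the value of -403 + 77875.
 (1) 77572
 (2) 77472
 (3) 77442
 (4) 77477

-403 + 77875 = 77472
2) 77472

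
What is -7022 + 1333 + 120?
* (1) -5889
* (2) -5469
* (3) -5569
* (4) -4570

First: -7022 + 1333 = -5689
Then: -5689 + 120 = -5569
3) -5569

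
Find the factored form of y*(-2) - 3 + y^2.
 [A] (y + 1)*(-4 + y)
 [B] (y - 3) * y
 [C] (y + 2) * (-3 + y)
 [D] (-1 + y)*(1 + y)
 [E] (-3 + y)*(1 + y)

We need to factor y*(-2) - 3 + y^2.
The factored form is (-3 + y)*(1 + y).
E) (-3 + y)*(1 + y)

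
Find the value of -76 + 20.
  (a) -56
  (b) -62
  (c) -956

-76 + 20 = -56
a) -56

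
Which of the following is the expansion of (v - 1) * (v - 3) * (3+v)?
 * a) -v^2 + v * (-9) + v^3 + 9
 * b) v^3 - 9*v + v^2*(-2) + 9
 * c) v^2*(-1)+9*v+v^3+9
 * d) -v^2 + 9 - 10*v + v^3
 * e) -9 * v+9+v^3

Expanding (v - 1) * (v - 3) * (3+v):
= -v^2 + v * (-9) + v^3 + 9
a) -v^2 + v * (-9) + v^3 + 9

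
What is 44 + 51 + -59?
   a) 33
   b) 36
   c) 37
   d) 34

First: 44 + 51 = 95
Then: 95 + -59 = 36
b) 36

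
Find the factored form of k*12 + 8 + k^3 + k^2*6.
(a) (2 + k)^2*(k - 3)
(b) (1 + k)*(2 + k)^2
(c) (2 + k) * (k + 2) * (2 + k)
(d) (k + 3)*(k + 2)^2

We need to factor k*12 + 8 + k^3 + k^2*6.
The factored form is (2 + k) * (k + 2) * (2 + k).
c) (2 + k) * (k + 2) * (2 + k)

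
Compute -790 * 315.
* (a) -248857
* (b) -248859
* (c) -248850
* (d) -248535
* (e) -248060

-790 * 315 = -248850
c) -248850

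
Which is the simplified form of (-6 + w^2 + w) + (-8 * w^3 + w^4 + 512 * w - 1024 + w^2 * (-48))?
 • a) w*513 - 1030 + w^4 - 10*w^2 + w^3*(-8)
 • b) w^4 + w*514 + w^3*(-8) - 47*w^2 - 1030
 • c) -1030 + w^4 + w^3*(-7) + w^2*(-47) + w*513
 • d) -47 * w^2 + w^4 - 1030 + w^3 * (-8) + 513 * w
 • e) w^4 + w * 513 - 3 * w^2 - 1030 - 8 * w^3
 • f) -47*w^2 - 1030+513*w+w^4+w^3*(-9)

Adding the polynomials and combining like terms:
(-6 + w^2 + w) + (-8*w^3 + w^4 + 512*w - 1024 + w^2*(-48))
= -47 * w^2 + w^4 - 1030 + w^3 * (-8) + 513 * w
d) -47 * w^2 + w^4 - 1030 + w^3 * (-8) + 513 * w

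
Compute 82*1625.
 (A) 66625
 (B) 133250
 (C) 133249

82 * 1625 = 133250
B) 133250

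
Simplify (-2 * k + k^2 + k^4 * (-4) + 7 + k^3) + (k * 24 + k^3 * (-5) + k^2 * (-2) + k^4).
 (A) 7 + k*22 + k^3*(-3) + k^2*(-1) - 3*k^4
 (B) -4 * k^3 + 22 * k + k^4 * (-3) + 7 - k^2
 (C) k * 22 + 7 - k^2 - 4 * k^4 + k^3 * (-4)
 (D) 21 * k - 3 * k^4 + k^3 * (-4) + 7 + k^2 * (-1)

Adding the polynomials and combining like terms:
(-2*k + k^2 + k^4*(-4) + 7 + k^3) + (k*24 + k^3*(-5) + k^2*(-2) + k^4)
= -4 * k^3 + 22 * k + k^4 * (-3) + 7 - k^2
B) -4 * k^3 + 22 * k + k^4 * (-3) + 7 - k^2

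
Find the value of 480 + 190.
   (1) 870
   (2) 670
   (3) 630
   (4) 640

480 + 190 = 670
2) 670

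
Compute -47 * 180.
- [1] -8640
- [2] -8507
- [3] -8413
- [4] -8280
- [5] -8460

-47 * 180 = -8460
5) -8460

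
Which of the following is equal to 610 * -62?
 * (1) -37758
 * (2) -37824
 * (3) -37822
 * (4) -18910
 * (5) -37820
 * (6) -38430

610 * -62 = -37820
5) -37820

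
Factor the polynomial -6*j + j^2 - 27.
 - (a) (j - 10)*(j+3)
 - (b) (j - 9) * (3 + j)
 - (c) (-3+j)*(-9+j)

We need to factor -6*j + j^2 - 27.
The factored form is (j - 9) * (3 + j).
b) (j - 9) * (3 + j)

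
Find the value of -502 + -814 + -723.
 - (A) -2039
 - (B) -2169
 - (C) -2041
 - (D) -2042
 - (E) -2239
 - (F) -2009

First: -502 + -814 = -1316
Then: -1316 + -723 = -2039
A) -2039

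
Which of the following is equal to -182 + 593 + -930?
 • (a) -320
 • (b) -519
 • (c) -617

First: -182 + 593 = 411
Then: 411 + -930 = -519
b) -519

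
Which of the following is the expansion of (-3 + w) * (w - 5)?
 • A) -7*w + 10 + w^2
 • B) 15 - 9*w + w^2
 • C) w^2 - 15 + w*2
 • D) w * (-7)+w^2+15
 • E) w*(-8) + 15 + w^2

Expanding (-3 + w) * (w - 5):
= w*(-8) + 15 + w^2
E) w*(-8) + 15 + w^2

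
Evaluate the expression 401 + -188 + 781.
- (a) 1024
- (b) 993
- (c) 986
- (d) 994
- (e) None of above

First: 401 + -188 = 213
Then: 213 + 781 = 994
d) 994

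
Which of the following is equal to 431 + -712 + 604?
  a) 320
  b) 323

First: 431 + -712 = -281
Then: -281 + 604 = 323
b) 323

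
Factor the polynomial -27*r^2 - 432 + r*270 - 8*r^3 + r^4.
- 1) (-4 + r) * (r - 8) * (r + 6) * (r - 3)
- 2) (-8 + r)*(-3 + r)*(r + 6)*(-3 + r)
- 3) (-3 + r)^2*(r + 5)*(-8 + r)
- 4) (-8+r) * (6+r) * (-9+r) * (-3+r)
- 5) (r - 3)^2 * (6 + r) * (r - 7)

We need to factor -27*r^2 - 432 + r*270 - 8*r^3 + r^4.
The factored form is (-8 + r)*(-3 + r)*(r + 6)*(-3 + r).
2) (-8 + r)*(-3 + r)*(r + 6)*(-3 + r)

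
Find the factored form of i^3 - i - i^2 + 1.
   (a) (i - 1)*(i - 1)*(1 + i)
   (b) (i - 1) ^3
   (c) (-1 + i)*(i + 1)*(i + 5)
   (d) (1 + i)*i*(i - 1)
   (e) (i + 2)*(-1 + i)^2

We need to factor i^3 - i - i^2 + 1.
The factored form is (i - 1)*(i - 1)*(1 + i).
a) (i - 1)*(i - 1)*(1 + i)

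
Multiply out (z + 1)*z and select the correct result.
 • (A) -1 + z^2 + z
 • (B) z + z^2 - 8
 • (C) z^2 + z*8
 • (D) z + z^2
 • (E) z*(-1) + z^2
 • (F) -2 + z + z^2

Expanding (z + 1)*z:
= z + z^2
D) z + z^2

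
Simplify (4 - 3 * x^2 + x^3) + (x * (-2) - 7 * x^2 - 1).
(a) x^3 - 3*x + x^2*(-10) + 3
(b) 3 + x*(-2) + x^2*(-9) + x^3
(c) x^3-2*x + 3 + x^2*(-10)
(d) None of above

Adding the polynomials and combining like terms:
(4 - 3*x^2 + x^3) + (x*(-2) - 7*x^2 - 1)
= x^3-2*x + 3 + x^2*(-10)
c) x^3-2*x + 3 + x^2*(-10)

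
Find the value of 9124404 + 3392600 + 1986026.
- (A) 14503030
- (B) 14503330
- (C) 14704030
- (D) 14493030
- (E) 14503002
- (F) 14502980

First: 9124404 + 3392600 = 12517004
Then: 12517004 + 1986026 = 14503030
A) 14503030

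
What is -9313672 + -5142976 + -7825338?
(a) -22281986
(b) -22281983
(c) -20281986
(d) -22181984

First: -9313672 + -5142976 = -14456648
Then: -14456648 + -7825338 = -22281986
a) -22281986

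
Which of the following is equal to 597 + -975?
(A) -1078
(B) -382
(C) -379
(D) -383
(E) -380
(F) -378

597 + -975 = -378
F) -378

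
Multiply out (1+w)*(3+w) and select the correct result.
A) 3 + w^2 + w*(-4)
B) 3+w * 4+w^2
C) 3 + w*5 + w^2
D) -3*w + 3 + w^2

Expanding (1+w)*(3+w):
= 3+w * 4+w^2
B) 3+w * 4+w^2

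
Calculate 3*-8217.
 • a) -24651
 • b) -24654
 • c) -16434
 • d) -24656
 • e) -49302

3 * -8217 = -24651
a) -24651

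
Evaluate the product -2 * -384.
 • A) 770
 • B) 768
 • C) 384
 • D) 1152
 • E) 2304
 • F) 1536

-2 * -384 = 768
B) 768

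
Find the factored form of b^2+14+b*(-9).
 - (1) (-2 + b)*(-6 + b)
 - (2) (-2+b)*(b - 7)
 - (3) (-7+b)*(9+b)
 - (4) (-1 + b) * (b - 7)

We need to factor b^2+14+b*(-9).
The factored form is (-2+b)*(b - 7).
2) (-2+b)*(b - 7)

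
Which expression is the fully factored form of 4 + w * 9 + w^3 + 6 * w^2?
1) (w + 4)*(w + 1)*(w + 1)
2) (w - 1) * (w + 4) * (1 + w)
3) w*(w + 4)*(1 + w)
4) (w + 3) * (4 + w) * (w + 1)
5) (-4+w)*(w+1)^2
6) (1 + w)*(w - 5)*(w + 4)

We need to factor 4 + w * 9 + w^3 + 6 * w^2.
The factored form is (w + 4)*(w + 1)*(w + 1).
1) (w + 4)*(w + 1)*(w + 1)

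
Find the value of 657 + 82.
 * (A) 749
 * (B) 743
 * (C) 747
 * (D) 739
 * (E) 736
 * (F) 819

657 + 82 = 739
D) 739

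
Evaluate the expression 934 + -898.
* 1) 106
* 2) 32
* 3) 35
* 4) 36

934 + -898 = 36
4) 36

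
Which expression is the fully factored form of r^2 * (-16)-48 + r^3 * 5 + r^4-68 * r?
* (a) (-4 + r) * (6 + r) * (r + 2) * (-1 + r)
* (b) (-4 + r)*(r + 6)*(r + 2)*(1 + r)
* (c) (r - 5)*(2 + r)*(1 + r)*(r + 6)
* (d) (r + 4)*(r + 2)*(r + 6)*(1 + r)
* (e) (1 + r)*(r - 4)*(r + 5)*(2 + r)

We need to factor r^2 * (-16)-48 + r^3 * 5 + r^4-68 * r.
The factored form is (-4 + r)*(r + 6)*(r + 2)*(1 + r).
b) (-4 + r)*(r + 6)*(r + 2)*(1 + r)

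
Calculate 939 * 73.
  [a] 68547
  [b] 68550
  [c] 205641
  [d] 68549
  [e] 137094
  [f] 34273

939 * 73 = 68547
a) 68547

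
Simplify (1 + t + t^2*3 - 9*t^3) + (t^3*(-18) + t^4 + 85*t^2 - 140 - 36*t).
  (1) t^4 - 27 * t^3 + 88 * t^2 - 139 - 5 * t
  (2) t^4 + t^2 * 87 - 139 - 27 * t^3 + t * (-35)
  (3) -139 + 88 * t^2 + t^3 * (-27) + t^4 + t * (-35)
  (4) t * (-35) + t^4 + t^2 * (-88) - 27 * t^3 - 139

Adding the polynomials and combining like terms:
(1 + t + t^2*3 - 9*t^3) + (t^3*(-18) + t^4 + 85*t^2 - 140 - 36*t)
= -139 + 88 * t^2 + t^3 * (-27) + t^4 + t * (-35)
3) -139 + 88 * t^2 + t^3 * (-27) + t^4 + t * (-35)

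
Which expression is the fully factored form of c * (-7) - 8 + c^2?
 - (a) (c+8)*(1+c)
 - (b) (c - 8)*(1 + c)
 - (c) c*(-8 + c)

We need to factor c * (-7) - 8 + c^2.
The factored form is (c - 8)*(1 + c).
b) (c - 8)*(1 + c)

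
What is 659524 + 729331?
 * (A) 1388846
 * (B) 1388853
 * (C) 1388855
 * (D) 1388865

659524 + 729331 = 1388855
C) 1388855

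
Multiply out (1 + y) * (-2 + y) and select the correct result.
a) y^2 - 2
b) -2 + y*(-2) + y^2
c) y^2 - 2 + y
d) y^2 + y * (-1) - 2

Expanding (1 + y) * (-2 + y):
= y^2 + y * (-1) - 2
d) y^2 + y * (-1) - 2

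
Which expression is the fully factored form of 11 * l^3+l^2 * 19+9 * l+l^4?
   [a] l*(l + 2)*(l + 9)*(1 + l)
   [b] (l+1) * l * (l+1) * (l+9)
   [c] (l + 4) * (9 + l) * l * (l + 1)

We need to factor 11 * l^3+l^2 * 19+9 * l+l^4.
The factored form is (l+1) * l * (l+1) * (l+9).
b) (l+1) * l * (l+1) * (l+9)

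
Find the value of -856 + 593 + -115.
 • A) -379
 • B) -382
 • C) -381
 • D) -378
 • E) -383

First: -856 + 593 = -263
Then: -263 + -115 = -378
D) -378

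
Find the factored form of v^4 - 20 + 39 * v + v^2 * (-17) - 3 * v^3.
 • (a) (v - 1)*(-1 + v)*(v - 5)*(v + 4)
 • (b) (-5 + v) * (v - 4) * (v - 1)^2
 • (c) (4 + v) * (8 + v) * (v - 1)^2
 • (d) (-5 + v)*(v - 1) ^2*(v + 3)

We need to factor v^4 - 20 + 39 * v + v^2 * (-17) - 3 * v^3.
The factored form is (v - 1)*(-1 + v)*(v - 5)*(v + 4).
a) (v - 1)*(-1 + v)*(v - 5)*(v + 4)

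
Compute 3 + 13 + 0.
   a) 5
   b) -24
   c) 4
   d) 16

First: 3 + 13 = 16
Then: 16 + 0 = 16
d) 16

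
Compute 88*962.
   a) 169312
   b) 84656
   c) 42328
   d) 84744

88 * 962 = 84656
b) 84656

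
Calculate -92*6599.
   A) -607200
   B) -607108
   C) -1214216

-92 * 6599 = -607108
B) -607108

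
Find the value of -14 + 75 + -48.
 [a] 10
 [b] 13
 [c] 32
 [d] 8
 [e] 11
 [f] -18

First: -14 + 75 = 61
Then: 61 + -48 = 13
b) 13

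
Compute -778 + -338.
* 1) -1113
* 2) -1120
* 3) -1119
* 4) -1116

-778 + -338 = -1116
4) -1116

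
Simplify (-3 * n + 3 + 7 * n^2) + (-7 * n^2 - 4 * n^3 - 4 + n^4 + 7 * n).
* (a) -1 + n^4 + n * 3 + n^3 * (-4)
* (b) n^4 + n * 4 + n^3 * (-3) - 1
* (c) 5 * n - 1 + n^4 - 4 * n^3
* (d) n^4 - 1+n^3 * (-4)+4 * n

Adding the polynomials and combining like terms:
(-3*n + 3 + 7*n^2) + (-7*n^2 - 4*n^3 - 4 + n^4 + 7*n)
= n^4 - 1+n^3 * (-4)+4 * n
d) n^4 - 1+n^3 * (-4)+4 * n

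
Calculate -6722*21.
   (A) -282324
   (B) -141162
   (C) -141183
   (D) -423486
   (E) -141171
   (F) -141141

-6722 * 21 = -141162
B) -141162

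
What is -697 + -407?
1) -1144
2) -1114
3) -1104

-697 + -407 = -1104
3) -1104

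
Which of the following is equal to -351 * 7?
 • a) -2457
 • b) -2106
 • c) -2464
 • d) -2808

-351 * 7 = -2457
a) -2457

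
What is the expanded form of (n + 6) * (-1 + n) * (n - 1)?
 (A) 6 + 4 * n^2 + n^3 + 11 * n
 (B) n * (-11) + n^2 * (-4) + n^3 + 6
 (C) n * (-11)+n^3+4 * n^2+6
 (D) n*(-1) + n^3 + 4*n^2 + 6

Expanding (n + 6) * (-1 + n) * (n - 1):
= n * (-11)+n^3+4 * n^2+6
C) n * (-11)+n^3+4 * n^2+6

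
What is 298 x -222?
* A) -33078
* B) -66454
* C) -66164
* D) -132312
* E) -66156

298 * -222 = -66156
E) -66156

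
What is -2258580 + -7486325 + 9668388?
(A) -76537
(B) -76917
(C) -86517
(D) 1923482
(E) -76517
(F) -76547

First: -2258580 + -7486325 = -9744905
Then: -9744905 + 9668388 = -76517
E) -76517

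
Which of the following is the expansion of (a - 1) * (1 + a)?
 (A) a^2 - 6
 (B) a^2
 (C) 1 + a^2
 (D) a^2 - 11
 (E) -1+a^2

Expanding (a - 1) * (1 + a):
= -1+a^2
E) -1+a^2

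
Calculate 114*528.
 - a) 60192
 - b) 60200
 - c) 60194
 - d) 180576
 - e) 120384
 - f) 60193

114 * 528 = 60192
a) 60192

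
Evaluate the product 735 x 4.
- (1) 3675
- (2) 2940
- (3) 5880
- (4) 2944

735 * 4 = 2940
2) 2940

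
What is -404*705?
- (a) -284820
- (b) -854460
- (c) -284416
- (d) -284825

-404 * 705 = -284820
a) -284820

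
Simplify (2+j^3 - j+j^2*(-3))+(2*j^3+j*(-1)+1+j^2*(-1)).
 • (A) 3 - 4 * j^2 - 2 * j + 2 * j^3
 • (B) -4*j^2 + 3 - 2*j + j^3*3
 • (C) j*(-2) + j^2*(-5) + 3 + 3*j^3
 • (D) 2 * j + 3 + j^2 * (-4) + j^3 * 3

Adding the polynomials and combining like terms:
(2 + j^3 - j + j^2*(-3)) + (2*j^3 + j*(-1) + 1 + j^2*(-1))
= -4*j^2 + 3 - 2*j + j^3*3
B) -4*j^2 + 3 - 2*j + j^3*3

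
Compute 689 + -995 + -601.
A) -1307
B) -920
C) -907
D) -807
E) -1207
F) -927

First: 689 + -995 = -306
Then: -306 + -601 = -907
C) -907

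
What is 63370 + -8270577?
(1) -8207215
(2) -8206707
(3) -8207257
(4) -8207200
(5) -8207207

63370 + -8270577 = -8207207
5) -8207207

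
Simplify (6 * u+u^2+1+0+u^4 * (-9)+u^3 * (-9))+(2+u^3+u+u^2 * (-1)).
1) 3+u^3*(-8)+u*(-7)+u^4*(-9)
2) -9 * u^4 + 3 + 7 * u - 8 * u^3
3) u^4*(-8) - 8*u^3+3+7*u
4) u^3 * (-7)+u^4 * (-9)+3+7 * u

Adding the polynomials and combining like terms:
(6*u + u^2 + 1 + 0 + u^4*(-9) + u^3*(-9)) + (2 + u^3 + u + u^2*(-1))
= -9 * u^4 + 3 + 7 * u - 8 * u^3
2) -9 * u^4 + 3 + 7 * u - 8 * u^3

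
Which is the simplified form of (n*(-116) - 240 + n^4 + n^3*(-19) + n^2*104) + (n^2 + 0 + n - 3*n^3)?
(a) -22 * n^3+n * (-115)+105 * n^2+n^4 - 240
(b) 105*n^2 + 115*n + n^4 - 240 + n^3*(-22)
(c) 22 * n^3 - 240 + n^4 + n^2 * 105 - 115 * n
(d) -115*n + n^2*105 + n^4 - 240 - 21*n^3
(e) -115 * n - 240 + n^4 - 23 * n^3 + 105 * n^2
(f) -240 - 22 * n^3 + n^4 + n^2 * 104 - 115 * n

Adding the polynomials and combining like terms:
(n*(-116) - 240 + n^4 + n^3*(-19) + n^2*104) + (n^2 + 0 + n - 3*n^3)
= -22 * n^3+n * (-115)+105 * n^2+n^4 - 240
a) -22 * n^3+n * (-115)+105 * n^2+n^4 - 240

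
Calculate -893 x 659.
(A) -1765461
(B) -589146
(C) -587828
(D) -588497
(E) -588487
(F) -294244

-893 * 659 = -588487
E) -588487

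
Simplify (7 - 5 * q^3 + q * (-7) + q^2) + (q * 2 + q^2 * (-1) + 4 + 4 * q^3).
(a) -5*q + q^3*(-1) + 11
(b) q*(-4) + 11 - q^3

Adding the polynomials and combining like terms:
(7 - 5*q^3 + q*(-7) + q^2) + (q*2 + q^2*(-1) + 4 + 4*q^3)
= -5*q + q^3*(-1) + 11
a) -5*q + q^3*(-1) + 11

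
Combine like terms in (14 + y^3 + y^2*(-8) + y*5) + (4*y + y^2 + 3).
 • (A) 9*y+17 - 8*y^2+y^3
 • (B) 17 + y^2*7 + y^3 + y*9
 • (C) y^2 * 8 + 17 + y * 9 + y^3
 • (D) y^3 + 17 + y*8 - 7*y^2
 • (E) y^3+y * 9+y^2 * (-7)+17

Adding the polynomials and combining like terms:
(14 + y^3 + y^2*(-8) + y*5) + (4*y + y^2 + 3)
= y^3+y * 9+y^2 * (-7)+17
E) y^3+y * 9+y^2 * (-7)+17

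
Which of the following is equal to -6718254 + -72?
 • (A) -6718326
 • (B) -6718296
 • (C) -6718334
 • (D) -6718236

-6718254 + -72 = -6718326
A) -6718326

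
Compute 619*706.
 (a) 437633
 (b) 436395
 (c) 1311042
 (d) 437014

619 * 706 = 437014
d) 437014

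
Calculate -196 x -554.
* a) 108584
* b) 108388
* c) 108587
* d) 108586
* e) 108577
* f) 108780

-196 * -554 = 108584
a) 108584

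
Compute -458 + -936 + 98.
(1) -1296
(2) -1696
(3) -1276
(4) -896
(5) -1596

First: -458 + -936 = -1394
Then: -1394 + 98 = -1296
1) -1296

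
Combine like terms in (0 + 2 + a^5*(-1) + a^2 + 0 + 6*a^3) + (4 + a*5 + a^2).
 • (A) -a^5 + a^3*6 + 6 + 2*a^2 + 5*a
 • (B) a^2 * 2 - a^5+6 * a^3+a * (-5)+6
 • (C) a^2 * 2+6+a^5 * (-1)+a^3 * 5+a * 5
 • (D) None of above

Adding the polynomials and combining like terms:
(0 + 2 + a^5*(-1) + a^2 + 0 + 6*a^3) + (4 + a*5 + a^2)
= -a^5 + a^3*6 + 6 + 2*a^2 + 5*a
A) -a^5 + a^3*6 + 6 + 2*a^2 + 5*a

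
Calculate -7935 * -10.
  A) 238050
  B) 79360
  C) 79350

-7935 * -10 = 79350
C) 79350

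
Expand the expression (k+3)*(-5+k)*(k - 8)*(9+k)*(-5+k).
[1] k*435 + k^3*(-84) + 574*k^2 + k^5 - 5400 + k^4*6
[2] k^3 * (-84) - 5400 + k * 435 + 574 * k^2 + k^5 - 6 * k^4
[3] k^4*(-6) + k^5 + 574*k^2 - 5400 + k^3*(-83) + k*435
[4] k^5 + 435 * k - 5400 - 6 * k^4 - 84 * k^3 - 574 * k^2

Expanding (k+3)*(-5+k)*(k - 8)*(9+k)*(-5+k):
= k^3 * (-84) - 5400 + k * 435 + 574 * k^2 + k^5 - 6 * k^4
2) k^3 * (-84) - 5400 + k * 435 + 574 * k^2 + k^5 - 6 * k^4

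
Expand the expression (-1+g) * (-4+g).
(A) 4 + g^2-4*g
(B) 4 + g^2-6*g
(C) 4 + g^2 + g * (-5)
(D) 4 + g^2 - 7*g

Expanding (-1+g) * (-4+g):
= 4 + g^2 + g * (-5)
C) 4 + g^2 + g * (-5)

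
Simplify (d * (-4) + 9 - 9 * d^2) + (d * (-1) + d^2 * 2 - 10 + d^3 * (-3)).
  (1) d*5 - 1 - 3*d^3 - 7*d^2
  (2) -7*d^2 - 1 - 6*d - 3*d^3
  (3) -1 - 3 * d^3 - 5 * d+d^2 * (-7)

Adding the polynomials and combining like terms:
(d*(-4) + 9 - 9*d^2) + (d*(-1) + d^2*2 - 10 + d^3*(-3))
= -1 - 3 * d^3 - 5 * d+d^2 * (-7)
3) -1 - 3 * d^3 - 5 * d+d^2 * (-7)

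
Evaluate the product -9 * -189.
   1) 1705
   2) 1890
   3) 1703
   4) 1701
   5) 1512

-9 * -189 = 1701
4) 1701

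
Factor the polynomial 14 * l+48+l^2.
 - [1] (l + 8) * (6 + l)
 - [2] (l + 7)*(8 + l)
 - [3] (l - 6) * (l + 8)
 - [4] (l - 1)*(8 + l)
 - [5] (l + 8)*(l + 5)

We need to factor 14 * l+48+l^2.
The factored form is (l + 8) * (6 + l).
1) (l + 8) * (6 + l)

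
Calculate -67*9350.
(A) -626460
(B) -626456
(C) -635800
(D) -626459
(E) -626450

-67 * 9350 = -626450
E) -626450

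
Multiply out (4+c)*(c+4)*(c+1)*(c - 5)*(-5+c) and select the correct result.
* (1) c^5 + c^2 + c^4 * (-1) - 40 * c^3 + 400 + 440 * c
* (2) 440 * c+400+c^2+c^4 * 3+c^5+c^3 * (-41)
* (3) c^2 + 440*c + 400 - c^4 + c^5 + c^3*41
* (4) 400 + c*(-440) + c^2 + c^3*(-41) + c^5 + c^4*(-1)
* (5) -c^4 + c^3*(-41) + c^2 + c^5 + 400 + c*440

Expanding (4+c)*(c+4)*(c+1)*(c - 5)*(-5+c):
= -c^4 + c^3*(-41) + c^2 + c^5 + 400 + c*440
5) -c^4 + c^3*(-41) + c^2 + c^5 + 400 + c*440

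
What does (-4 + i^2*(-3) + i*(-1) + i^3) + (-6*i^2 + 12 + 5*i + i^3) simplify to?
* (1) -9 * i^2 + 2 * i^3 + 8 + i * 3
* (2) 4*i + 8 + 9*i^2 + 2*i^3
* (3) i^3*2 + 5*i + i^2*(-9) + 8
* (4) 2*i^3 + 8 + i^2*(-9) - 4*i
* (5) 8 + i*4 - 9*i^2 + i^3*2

Adding the polynomials and combining like terms:
(-4 + i^2*(-3) + i*(-1) + i^3) + (-6*i^2 + 12 + 5*i + i^3)
= 8 + i*4 - 9*i^2 + i^3*2
5) 8 + i*4 - 9*i^2 + i^3*2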